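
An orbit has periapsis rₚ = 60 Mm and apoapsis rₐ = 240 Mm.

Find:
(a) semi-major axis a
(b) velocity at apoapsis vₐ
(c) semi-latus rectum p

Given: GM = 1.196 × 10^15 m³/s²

Convert to SI: rₚ = 60 Mm = 6e+07 m; rₐ = 240 Mm = 2.4e+08 m.
(a) a = (rₚ + rₐ)/2 = (6e+07 + 2.4e+08)/2 ≈ 1.5e+08 m
(b) With a = (rₚ + rₐ)/2 = 1.5e+08 m, vₐ = √(GM (2/rₐ − 1/a)) = √(1.196e+15 · (2/2.4e+08 − 1/1.5e+08)) m/s ≈ 1412 m/s
(c) From a = (rₚ + rₐ)/2 = 1.5e+08 m and e = (rₐ − rₚ)/(rₐ + rₚ) = 0.6, p = a(1 − e²) = 1.5e+08 · (1 − (0.6)²) ≈ 9.6e+07 m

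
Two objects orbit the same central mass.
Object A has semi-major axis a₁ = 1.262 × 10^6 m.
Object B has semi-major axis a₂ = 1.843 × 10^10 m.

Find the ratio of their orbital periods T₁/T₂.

From Kepler's third law, (T₁/T₂)² = (a₁/a₂)³, so T₁/T₂ = (a₁/a₂)^(3/2).
a₁/a₂ = 1.262e+06 / 1.843e+10 = 6.84753e-05.
T₁/T₂ = (6.84753e-05)^(3/2) ≈ 5.666e-07.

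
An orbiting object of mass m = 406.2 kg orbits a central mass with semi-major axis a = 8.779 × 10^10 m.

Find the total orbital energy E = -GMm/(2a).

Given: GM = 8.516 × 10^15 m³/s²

E = −GMm / (2a).
E = −8.516e+15 · 406.2 / (2 · 8.779e+10) J ≈ -1.97e+07 J = -19.7 MJ.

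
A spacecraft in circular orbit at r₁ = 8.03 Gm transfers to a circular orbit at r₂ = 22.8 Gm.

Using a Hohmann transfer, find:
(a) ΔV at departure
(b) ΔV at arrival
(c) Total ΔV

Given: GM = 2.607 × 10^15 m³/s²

Convert to SI: r₁ = 8.03 Gm = 8.03e+09 m; r₂ = 22.8 Gm = 2.28e+10 m.
Transfer semi-major axis: a_t = (r₁ + r₂)/2 = (8.03e+09 + 2.28e+10)/2 = 1.5415e+10 m.
Circular speeds: v₁ = √(GM/r₁) = 569.787 m/s, v₂ = √(GM/r₂) = 338.145 m/s.
Transfer speeds (vis-viva v² = GM(2/r − 1/a_t)): v₁ᵗ = 692.96 m/s, v₂ᵗ = 244.056 m/s.
(a) ΔV₁ = |v₁ᵗ − v₁| ≈ 123.2 m/s = 123.2 m/s.
(b) ΔV₂ = |v₂ − v₂ᵗ| ≈ 94.09 m/s = 94.09 m/s.
(c) ΔV_total = ΔV₁ + ΔV₂ ≈ 217.3 m/s = 217.3 m/s.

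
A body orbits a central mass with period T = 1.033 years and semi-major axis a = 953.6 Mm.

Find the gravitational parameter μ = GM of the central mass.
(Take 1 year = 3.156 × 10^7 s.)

Convert to SI: T = 1.033 years = 3.26015e+07 s; a = 953.6 Mm = 9.536e+08 m.
GM = 4π² · a³ / T².
GM = 4π² · (9.536e+08)³ / (3.26015e+07)² m³/s² ≈ 3.221e+13 m³/s² = 3.221 × 10^13 m³/s².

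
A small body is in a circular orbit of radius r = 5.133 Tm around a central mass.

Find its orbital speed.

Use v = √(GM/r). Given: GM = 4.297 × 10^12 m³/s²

Convert to SI: r = 5.133 Tm = 5.133e+12 m.
For a circular orbit, gravity supplies the centripetal force, so v = √(GM / r).
v = √(4.297e+12 / 5.133e+12) m/s ≈ 0.9149 m/s = 0.9149 m/s.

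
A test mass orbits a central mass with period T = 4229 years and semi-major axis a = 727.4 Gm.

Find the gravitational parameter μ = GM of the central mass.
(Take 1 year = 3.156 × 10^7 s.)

Convert to SI: T = 4229 years = 1.33467e+11 s; a = 727.4 Gm = 7.274e+11 m.
GM = 4π² · a³ / T².
GM = 4π² · (7.274e+11)³ / (1.33467e+11)² m³/s² ≈ 8.53e+14 m³/s² = 8.53 × 10^14 m³/s².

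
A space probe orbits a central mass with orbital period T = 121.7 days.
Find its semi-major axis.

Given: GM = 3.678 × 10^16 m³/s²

Convert to SI: T = 121.7 days = 1.05149e+07 s.
Invert Kepler's third law: a = (GM · T² / (4π²))^(1/3).
Substituting T = 1.05149e+07 s and GM = 3.678e+16 m³/s²:
a = (3.678e+16 · (1.05149e+07)² / (4π²))^(1/3) m
a ≈ 4.688e+09 m = 4.688 × 10^9 m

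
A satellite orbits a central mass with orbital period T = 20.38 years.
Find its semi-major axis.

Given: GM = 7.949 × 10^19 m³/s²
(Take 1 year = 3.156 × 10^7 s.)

Convert to SI: T = 20.38 years = 6.43193e+08 s.
Invert Kepler's third law: a = (GM · T² / (4π²))^(1/3).
Substituting T = 6.43193e+08 s and GM = 7.949e+19 m³/s²:
a = (7.949e+19 · (6.43193e+08)² / (4π²))^(1/3) m
a ≈ 9.409e+11 m = 9.409 × 10^11 m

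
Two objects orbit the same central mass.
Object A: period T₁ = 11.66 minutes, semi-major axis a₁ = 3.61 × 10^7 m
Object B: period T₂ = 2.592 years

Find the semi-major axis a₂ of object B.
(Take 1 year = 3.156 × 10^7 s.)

Convert to SI: T₁ = 11.66 minutes = 699.6 s; T₂ = 2.592 years = 8.18035e+07 s.
Kepler's third law: (T₁/T₂)² = (a₁/a₂)³ ⇒ a₂ = a₁ · (T₂/T₁)^(2/3).
T₂/T₁ = 8.18035e+07 / 699.6 = 116929.
a₂ = 3.61e+07 · (116929)^(2/3) m ≈ 8.632e+10 m = 8.632 × 10^10 m.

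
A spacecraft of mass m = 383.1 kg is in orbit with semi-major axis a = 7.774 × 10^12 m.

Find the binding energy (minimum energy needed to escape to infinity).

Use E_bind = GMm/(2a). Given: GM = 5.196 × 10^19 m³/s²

Total orbital energy is E = −GMm/(2a); binding energy is E_bind = −E = GMm/(2a).
E_bind = 5.196e+19 · 383.1 / (2 · 7.774e+12) J ≈ 1.28e+09 J = 1.28 GJ.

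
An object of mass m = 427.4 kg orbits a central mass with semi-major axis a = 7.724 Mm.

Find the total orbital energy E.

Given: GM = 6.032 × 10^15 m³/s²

Convert to SI: a = 7.724 Mm = 7.724e+06 m.
E = −GMm / (2a).
E = −6.032e+15 · 427.4 / (2 · 7.724e+06) J ≈ -1.669e+11 J = -166.9 GJ.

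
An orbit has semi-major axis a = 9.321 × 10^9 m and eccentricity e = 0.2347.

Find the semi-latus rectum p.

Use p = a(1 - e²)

p = a (1 − e²).
p = 9.321e+09 · (1 − (0.2347)²) = 9.321e+09 · 0.944916 ≈ 8.808e+09 m = 8.808 × 10^9 m.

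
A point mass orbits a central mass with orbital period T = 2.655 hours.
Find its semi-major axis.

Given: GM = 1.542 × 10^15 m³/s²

Convert to SI: T = 2.655 hours = 9558 s.
Invert Kepler's third law: a = (GM · T² / (4π²))^(1/3).
Substituting T = 9558 s and GM = 1.542e+15 m³/s²:
a = (1.542e+15 · (9558)² / (4π²))^(1/3) m
a ≈ 1.528e+07 m = 15.28 Mm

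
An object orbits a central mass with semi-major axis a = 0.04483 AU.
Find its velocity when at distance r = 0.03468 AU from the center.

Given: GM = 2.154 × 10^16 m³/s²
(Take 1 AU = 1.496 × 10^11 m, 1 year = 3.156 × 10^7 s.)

Convert to SI: a = 0.04483 AU = 6.70657e+09 m; r = 0.03468 AU = 5.18813e+09 m.
Vis-viva: v = √(GM · (2/r − 1/a)).
2/r − 1/a = 2/5.18813e+09 − 1/6.70657e+09 = 2.36388e-10 m⁻¹.
v = √(2.154e+16 · 2.36388e-10) m/s ≈ 2257 m/s = 0.476 AU/year.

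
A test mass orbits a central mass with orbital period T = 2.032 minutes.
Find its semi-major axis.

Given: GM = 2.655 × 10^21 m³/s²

Convert to SI: T = 2.032 minutes = 121.92 s.
Invert Kepler's third law: a = (GM · T² / (4π²))^(1/3).
Substituting T = 121.92 s and GM = 2.655e+21 m³/s²:
a = (2.655e+21 · (121.92)² / (4π²))^(1/3) m
a ≈ 9.999e+07 m = 99.99 Mm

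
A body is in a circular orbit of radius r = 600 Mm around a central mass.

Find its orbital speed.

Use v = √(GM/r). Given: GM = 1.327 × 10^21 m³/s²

Convert to SI: r = 600 Mm = 6e+08 m.
For a circular orbit, gravity supplies the centripetal force, so v = √(GM / r).
v = √(1.327e+21 / 6e+08) m/s ≈ 1.487e+06 m/s = 1487 km/s.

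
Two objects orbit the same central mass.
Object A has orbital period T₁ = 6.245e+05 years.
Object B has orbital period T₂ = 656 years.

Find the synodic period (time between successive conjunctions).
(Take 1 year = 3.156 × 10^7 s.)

Convert to SI: T₁ = 6.245e+05 years = 1.97092e+13 s; T₂ = 656 years = 2.07034e+10 s.
T_syn = |T₁ · T₂ / (T₁ − T₂)|.
T_syn = |1.97092e+13 · 2.07034e+10 / (1.97092e+13 − 2.07034e+10)| s ≈ 2.073e+10 s = 656.7 years.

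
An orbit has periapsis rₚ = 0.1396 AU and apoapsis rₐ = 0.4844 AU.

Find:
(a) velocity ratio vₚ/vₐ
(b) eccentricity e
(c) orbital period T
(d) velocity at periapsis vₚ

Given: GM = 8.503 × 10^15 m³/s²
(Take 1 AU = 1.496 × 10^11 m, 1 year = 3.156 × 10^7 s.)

Convert to SI: rₚ = 0.1396 AU = 2.08842e+10 m; rₐ = 0.4844 AU = 7.24662e+10 m.
(a) Conservation of angular momentum (rₚvₚ = rₐvₐ) gives vₚ/vₐ = rₐ/rₚ = 7.24662e+10/2.08842e+10 ≈ 3.47
(b) e = (rₐ − rₚ)/(rₐ + rₚ) = (7.24662e+10 − 2.08842e+10)/(7.24662e+10 + 2.08842e+10) ≈ 0.5526
(c) With a = (rₚ + rₐ)/2 = 4.66752e+10 m, T = 2π √(a³/GM) = 2π √((4.66752e+10)³/8.503e+15) s ≈ 6.871e+08 s
(d) With a = (rₚ + rₐ)/2 = 4.66752e+10 m, vₚ = √(GM (2/rₚ − 1/a)) = √(8.503e+15 · (2/2.08842e+10 − 1/4.66752e+10)) m/s ≈ 795.1 m/s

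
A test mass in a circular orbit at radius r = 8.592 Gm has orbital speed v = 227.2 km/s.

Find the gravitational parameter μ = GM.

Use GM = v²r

Convert to SI: r = 8.592 Gm = 8.592e+09 m; v = 227.2 km/s = 227200 m/s.
For a circular orbit v² = GM/r, so GM = v² · r.
GM = (227200)² · 8.592e+09 m³/s² ≈ 4.435e+20 m³/s² = 4.435 × 10^20 m³/s².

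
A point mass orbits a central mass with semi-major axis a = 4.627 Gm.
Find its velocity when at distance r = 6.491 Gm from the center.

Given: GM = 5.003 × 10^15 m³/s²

Convert to SI: a = 4.627 Gm = 4.627e+09 m; r = 6.491 Gm = 6.491e+09 m.
Vis-viva: v = √(GM · (2/r − 1/a)).
2/r − 1/a = 2/6.491e+09 − 1/4.627e+09 = 9.19962e-11 m⁻¹.
v = √(5.003e+15 · 9.19962e-11) m/s ≈ 678.4 m/s = 678.4 m/s.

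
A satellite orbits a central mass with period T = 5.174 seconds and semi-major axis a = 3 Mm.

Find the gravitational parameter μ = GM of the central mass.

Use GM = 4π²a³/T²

Convert to SI: a = 3 Mm = 3e+06 m.
GM = 4π² · a³ / T².
GM = 4π² · (3e+06)³ / (5.174)² m³/s² ≈ 3.982e+19 m³/s² = 3.982 × 10^19 m³/s².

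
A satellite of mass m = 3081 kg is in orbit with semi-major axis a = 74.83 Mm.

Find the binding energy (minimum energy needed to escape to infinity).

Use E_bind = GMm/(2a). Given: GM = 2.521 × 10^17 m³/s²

Convert to SI: a = 74.83 Mm = 7.483e+07 m.
Total orbital energy is E = −GMm/(2a); binding energy is E_bind = −E = GMm/(2a).
E_bind = 2.521e+17 · 3081 / (2 · 7.483e+07) J ≈ 5.19e+12 J = 5.19 TJ.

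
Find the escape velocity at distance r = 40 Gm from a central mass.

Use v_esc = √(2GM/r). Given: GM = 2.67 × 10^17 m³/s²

Convert to SI: r = 40 Gm = 4e+10 m.
Escape velocity comes from setting total energy to zero: ½v² − GM/r = 0 ⇒ v_esc = √(2GM / r).
v_esc = √(2 · 2.67e+17 / 4e+10) m/s ≈ 3654 m/s = 3.654 km/s.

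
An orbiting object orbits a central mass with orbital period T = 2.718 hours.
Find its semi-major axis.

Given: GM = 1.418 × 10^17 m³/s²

Convert to SI: T = 2.718 hours = 9784.8 s.
Invert Kepler's third law: a = (GM · T² / (4π²))^(1/3).
Substituting T = 9784.8 s and GM = 1.418e+17 m³/s²:
a = (1.418e+17 · (9784.8)² / (4π²))^(1/3) m
a ≈ 7.006e+07 m = 70.06 Mm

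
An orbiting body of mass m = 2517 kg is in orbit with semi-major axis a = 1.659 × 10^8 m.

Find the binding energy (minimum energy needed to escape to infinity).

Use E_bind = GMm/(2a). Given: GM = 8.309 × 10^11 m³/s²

Total orbital energy is E = −GMm/(2a); binding energy is E_bind = −E = GMm/(2a).
E_bind = 8.309e+11 · 2517 / (2 · 1.659e+08) J ≈ 6.303e+06 J = 6.303 MJ.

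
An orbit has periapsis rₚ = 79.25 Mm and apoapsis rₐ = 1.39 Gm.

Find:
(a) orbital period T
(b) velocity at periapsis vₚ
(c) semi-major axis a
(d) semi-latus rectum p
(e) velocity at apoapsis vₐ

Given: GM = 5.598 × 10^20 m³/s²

Convert to SI: rₚ = 79.25 Mm = 7.925e+07 m; rₐ = 1.39 Gm = 1.39e+09 m.
(a) With a = (rₚ + rₐ)/2 = 7.34625e+08 m, T = 2π √(a³/GM) = 2π √((7.34625e+08)³/5.598e+20) s ≈ 5288 s
(b) With a = (rₚ + rₐ)/2 = 7.34625e+08 m, vₚ = √(GM (2/rₚ − 1/a)) = √(5.598e+20 · (2/7.925e+07 − 1/7.34625e+08)) m/s ≈ 3.656e+06 m/s
(c) a = (rₚ + rₐ)/2 = (7.925e+07 + 1.39e+09)/2 ≈ 7.346e+08 m
(d) From a = (rₚ + rₐ)/2 = 7.34625e+08 m and e = (rₐ − rₚ)/(rₐ + rₚ) = 0.892122, p = a(1 − e²) = 7.34625e+08 · (1 − (0.892122)²) ≈ 1.5e+08 m
(e) With a = (rₚ + rₐ)/2 = 7.34625e+08 m, vₐ = √(GM (2/rₐ − 1/a)) = √(5.598e+20 · (2/1.39e+09 − 1/7.34625e+08)) m/s ≈ 2.084e+05 m/s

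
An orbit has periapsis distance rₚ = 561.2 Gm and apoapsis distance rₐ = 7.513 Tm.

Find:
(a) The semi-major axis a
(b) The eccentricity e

Convert to SI: rₚ = 561.2 Gm = 5.612e+11 m; rₐ = 7.513 Tm = 7.513e+12 m.
(a) a = (rₚ + rₐ) / 2 = (5.612e+11 + 7.513e+12) / 2 ≈ 4.037e+12 m = 4.037 Tm.
(b) e = (rₐ − rₚ) / (rₐ + rₚ) = (7.513e+12 − 5.612e+11) / (7.513e+12 + 5.612e+11) ≈ 0.861.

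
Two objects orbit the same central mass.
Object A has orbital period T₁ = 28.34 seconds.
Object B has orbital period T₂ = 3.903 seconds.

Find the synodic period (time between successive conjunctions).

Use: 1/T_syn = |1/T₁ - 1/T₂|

T_syn = |T₁ · T₂ / (T₁ − T₂)|.
T_syn = |28.34 · 3.903 / (28.34 − 3.903)| s ≈ 4.526 s = 4.526 seconds.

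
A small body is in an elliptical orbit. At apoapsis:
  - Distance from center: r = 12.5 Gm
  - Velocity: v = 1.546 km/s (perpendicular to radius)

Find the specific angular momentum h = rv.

Convert to SI: r = 12.5 Gm = 1.25e+10 m; v = 1.546 km/s = 1546 m/s.
With v perpendicular to r, h = r · v.
h = 1.25e+10 · 1546 m²/s ≈ 1.932e+13 m²/s.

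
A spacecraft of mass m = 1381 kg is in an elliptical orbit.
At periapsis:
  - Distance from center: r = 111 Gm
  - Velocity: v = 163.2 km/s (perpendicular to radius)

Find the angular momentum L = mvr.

Convert to SI: r = 111 Gm = 1.11e+11 m; v = 163.2 km/s = 163200 m/s.
Since v is perpendicular to r, L = m · v · r.
L = 1381 · 163200 · 1.11e+11 kg·m²/s ≈ 2.502e+19 kg·m²/s.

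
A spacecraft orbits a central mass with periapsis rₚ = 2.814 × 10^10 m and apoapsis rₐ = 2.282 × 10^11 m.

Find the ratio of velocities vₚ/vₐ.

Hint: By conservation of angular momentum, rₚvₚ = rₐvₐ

Conservation of angular momentum gives rₚvₚ = rₐvₐ, so vₚ/vₐ = rₐ/rₚ.
vₚ/vₐ = 2.282e+11 / 2.814e+10 ≈ 8.109.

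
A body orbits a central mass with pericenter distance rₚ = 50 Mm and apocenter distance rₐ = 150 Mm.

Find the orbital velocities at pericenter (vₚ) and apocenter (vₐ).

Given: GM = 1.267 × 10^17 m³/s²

Convert to SI: rₚ = 50 Mm = 5e+07 m; rₐ = 150 Mm = 1.5e+08 m.
Use the vis-viva equation v² = GM(2/r − 1/a) with a = (rₚ + rₐ)/2 = (5e+07 + 1.5e+08)/2 = 1e+08 m.
vₚ = √(GM · (2/rₚ − 1/a)) = √(1.267e+17 · (2/5e+07 − 1/1e+08)) m/s ≈ 6.165e+04 m/s = 61.65 km/s.
vₐ = √(GM · (2/rₐ − 1/a)) = √(1.267e+17 · (2/1.5e+08 − 1/1e+08)) m/s ≈ 2.055e+04 m/s = 20.55 km/s.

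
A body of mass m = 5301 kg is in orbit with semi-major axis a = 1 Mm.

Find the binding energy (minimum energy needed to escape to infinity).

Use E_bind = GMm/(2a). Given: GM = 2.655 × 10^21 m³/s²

Convert to SI: a = 1 Mm = 1e+06 m.
Total orbital energy is E = −GMm/(2a); binding energy is E_bind = −E = GMm/(2a).
E_bind = 2.655e+21 · 5301 / (2 · 1e+06) J ≈ 7.037e+18 J = 7.037 EJ.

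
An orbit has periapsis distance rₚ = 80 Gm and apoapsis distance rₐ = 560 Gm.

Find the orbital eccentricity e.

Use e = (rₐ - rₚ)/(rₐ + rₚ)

Convert to SI: rₚ = 80 Gm = 8e+10 m; rₐ = 560 Gm = 5.6e+11 m.
e = (rₐ − rₚ) / (rₐ + rₚ).
e = (5.6e+11 − 8e+10) / (5.6e+11 + 8e+10) = 4.8e+11 / 6.4e+11 ≈ 0.75.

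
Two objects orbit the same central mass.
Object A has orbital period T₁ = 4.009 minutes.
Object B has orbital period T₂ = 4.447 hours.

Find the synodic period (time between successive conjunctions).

Convert to SI: T₁ = 4.009 minutes = 240.54 s; T₂ = 4.447 hours = 16009.2 s.
T_syn = |T₁ · T₂ / (T₁ − T₂)|.
T_syn = |240.54 · 16009.2 / (240.54 − 16009.2)| s ≈ 244.2 s = 4.07 minutes.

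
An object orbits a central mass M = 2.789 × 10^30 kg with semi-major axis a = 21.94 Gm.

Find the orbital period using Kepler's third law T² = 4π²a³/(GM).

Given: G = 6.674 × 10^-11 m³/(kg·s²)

Convert to SI: a = 21.94 Gm = 2.194e+10 m.
GM = G · M = 6.674e-11 · 2.789e+30 = 1.86138e+20 m³/s².
Kepler's third law: T = 2π √(a³ / GM).
Substituting a = 2.194e+10 m and GM = 1.86138e+20 m³/s²:
T = 2π √((2.194e+10)³ / 1.86138e+20) s
T ≈ 1.497e+06 s = 17.32 days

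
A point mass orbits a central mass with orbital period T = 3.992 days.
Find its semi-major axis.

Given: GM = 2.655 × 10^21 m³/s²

Convert to SI: T = 3.992 days = 344909 s.
Invert Kepler's third law: a = (GM · T² / (4π²))^(1/3).
Substituting T = 344909 s and GM = 2.655e+21 m³/s²:
a = (2.655e+21 · (344909)² / (4π²))^(1/3) m
a ≈ 2e+10 m = 20 Gm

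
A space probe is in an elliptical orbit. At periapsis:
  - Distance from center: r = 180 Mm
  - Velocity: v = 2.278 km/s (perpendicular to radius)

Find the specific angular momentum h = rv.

Convert to SI: r = 180 Mm = 1.8e+08 m; v = 2.278 km/s = 2278 m/s.
With v perpendicular to r, h = r · v.
h = 1.8e+08 · 2278 m²/s ≈ 4.1e+11 m²/s.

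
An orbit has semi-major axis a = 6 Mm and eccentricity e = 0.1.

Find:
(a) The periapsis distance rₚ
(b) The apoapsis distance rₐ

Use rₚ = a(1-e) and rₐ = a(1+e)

Convert to SI: a = 6 Mm = 6e+06 m.
(a) rₚ = a(1 − e) = 6e+06 · (1 − 0.1) = 6e+06 · 0.9 ≈ 5.4e+06 m = 5.4 Mm.
(b) rₐ = a(1 + e) = 6e+06 · (1 + 0.1) = 6e+06 · 1.1 ≈ 6.6e+06 m = 6.6 Mm.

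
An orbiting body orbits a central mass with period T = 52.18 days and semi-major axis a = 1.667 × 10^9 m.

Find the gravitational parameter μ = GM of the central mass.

Convert to SI: T = 52.18 days = 4.50835e+06 s.
GM = 4π² · a³ / T².
GM = 4π² · (1.667e+09)³ / (4.50835e+06)² m³/s² ≈ 8.998e+15 m³/s² = 8.998 × 10^15 m³/s².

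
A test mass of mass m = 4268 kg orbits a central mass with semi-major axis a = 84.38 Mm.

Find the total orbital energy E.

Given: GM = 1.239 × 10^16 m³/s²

Convert to SI: a = 84.38 Mm = 8.438e+07 m.
E = −GMm / (2a).
E = −1.239e+16 · 4268 / (2 · 8.438e+07) J ≈ -3.133e+11 J = -313.3 GJ.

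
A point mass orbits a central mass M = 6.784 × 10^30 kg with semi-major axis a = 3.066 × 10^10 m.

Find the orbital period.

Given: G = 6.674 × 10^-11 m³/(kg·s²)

GM = G · M = 6.674e-11 · 6.784e+30 = 4.52764e+20 m³/s².
Kepler's third law: T = 2π √(a³ / GM).
Substituting a = 3.066e+10 m and GM = 4.52764e+20 m³/s²:
T = 2π √((3.066e+10)³ / 4.52764e+20) s
T ≈ 1.585e+06 s = 18.35 days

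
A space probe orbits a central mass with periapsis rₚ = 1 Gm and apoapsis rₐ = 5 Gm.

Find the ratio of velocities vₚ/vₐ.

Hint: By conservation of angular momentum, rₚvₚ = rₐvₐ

Convert to SI: rₚ = 1 Gm = 1e+09 m; rₐ = 5 Gm = 5e+09 m.
Conservation of angular momentum gives rₚvₚ = rₐvₐ, so vₚ/vₐ = rₐ/rₚ.
vₚ/vₐ = 5e+09 / 1e+09 ≈ 5.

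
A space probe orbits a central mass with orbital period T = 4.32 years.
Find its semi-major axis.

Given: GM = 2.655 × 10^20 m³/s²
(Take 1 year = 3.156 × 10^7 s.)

Convert to SI: T = 4.32 years = 1.36339e+08 s.
Invert Kepler's third law: a = (GM · T² / (4π²))^(1/3).
Substituting T = 1.36339e+08 s and GM = 2.655e+20 m³/s²:
a = (2.655e+20 · (1.36339e+08)² / (4π²))^(1/3) m
a ≈ 5e+11 m = 500 Gm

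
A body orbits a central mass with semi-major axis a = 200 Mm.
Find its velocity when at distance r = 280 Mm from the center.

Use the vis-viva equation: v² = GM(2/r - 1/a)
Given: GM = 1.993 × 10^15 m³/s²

Convert to SI: a = 200 Mm = 2e+08 m; r = 280 Mm = 2.8e+08 m.
Vis-viva: v = √(GM · (2/r − 1/a)).
2/r − 1/a = 2/2.8e+08 − 1/2e+08 = 2.14286e-09 m⁻¹.
v = √(1.993e+15 · 2.14286e-09) m/s ≈ 2067 m/s = 2.067 km/s.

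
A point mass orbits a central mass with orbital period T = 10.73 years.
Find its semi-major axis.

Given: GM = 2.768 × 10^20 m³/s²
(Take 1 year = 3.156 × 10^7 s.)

Convert to SI: T = 10.73 years = 3.38639e+08 s.
Invert Kepler's third law: a = (GM · T² / (4π²))^(1/3).
Substituting T = 3.38639e+08 s and GM = 2.768e+20 m³/s²:
a = (2.768e+20 · (3.38639e+08)² / (4π²))^(1/3) m
a ≈ 9.299e+11 m = 9.299 × 10^11 m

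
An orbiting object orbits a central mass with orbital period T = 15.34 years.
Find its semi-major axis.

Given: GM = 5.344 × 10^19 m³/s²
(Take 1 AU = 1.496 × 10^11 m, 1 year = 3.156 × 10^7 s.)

Convert to SI: T = 15.34 years = 4.8413e+08 s.
Invert Kepler's third law: a = (GM · T² / (4π²))^(1/3).
Substituting T = 4.8413e+08 s and GM = 5.344e+19 m³/s²:
a = (5.344e+19 · (4.8413e+08)² / (4π²))^(1/3) m
a ≈ 6.82e+11 m = 4.559 AU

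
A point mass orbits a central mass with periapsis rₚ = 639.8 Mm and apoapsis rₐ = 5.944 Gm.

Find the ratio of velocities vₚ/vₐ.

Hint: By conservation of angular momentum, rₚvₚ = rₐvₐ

Convert to SI: rₚ = 639.8 Mm = 6.398e+08 m; rₐ = 5.944 Gm = 5.944e+09 m.
Conservation of angular momentum gives rₚvₚ = rₐvₐ, so vₚ/vₐ = rₐ/rₚ.
vₚ/vₐ = 5.944e+09 / 6.398e+08 ≈ 9.29.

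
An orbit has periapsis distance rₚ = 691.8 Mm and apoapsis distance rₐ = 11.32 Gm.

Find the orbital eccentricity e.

Convert to SI: rₚ = 691.8 Mm = 6.918e+08 m; rₐ = 11.32 Gm = 1.132e+10 m.
e = (rₐ − rₚ) / (rₐ + rₚ).
e = (1.132e+10 − 6.918e+08) / (1.132e+10 + 6.918e+08) = 1.06282e+10 / 1.20118e+10 ≈ 0.8848.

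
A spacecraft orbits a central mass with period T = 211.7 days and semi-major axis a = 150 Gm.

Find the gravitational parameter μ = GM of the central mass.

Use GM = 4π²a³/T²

Convert to SI: T = 211.7 days = 1.82909e+07 s; a = 150 Gm = 1.5e+11 m.
GM = 4π² · a³ / T².
GM = 4π² · (1.5e+11)³ / (1.82909e+07)² m³/s² ≈ 3.983e+20 m³/s² = 3.983 × 10^20 m³/s².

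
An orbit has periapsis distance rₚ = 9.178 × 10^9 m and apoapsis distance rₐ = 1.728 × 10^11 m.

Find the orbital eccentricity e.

e = (rₐ − rₚ) / (rₐ + rₚ).
e = (1.728e+11 − 9.178e+09) / (1.728e+11 + 9.178e+09) = 1.63622e+11 / 1.81978e+11 ≈ 0.8991.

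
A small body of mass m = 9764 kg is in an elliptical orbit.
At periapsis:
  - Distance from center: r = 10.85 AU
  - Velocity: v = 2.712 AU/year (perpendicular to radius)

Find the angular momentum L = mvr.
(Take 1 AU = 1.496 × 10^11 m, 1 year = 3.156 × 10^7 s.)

Convert to SI: r = 10.85 AU = 1.62316e+12 m; v = 2.712 AU/year = 12855.4 m/s.
Since v is perpendicular to r, L = m · v · r.
L = 9764 · 12855.4 · 1.62316e+12 kg·m²/s ≈ 2.037e+20 kg·m²/s.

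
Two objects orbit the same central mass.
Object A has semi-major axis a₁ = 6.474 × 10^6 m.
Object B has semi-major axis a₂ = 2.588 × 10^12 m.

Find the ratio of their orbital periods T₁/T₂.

From Kepler's third law, (T₁/T₂)² = (a₁/a₂)³, so T₁/T₂ = (a₁/a₂)^(3/2).
a₁/a₂ = 6.474e+06 / 2.588e+12 = 2.50155e-06.
T₁/T₂ = (2.50155e-06)^(3/2) ≈ 3.957e-09.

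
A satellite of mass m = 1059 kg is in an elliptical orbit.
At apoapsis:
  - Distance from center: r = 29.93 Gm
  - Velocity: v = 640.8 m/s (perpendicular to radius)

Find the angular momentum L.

Convert to SI: r = 29.93 Gm = 2.993e+10 m.
Since v is perpendicular to r, L = m · v · r.
L = 1059 · 640.8 · 2.993e+10 kg·m²/s ≈ 2.031e+16 kg·m²/s.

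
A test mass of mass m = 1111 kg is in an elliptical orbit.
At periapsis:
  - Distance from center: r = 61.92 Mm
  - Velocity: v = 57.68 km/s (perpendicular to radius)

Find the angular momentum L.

Convert to SI: r = 61.92 Mm = 6.192e+07 m; v = 57.68 km/s = 57680 m/s.
Since v is perpendicular to r, L = m · v · r.
L = 1111 · 57680 · 6.192e+07 kg·m²/s ≈ 3.968e+15 kg·m²/s.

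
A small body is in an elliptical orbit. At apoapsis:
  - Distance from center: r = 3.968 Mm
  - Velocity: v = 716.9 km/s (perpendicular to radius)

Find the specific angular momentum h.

Convert to SI: r = 3.968 Mm = 3.968e+06 m; v = 716.9 km/s = 716900 m/s.
With v perpendicular to r, h = r · v.
h = 3.968e+06 · 716900 m²/s ≈ 2.845e+12 m²/s.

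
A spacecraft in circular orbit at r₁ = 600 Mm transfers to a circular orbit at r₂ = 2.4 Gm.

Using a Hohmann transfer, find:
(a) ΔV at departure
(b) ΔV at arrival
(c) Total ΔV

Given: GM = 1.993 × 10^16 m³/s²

Convert to SI: r₁ = 600 Mm = 6e+08 m; r₂ = 2.4 Gm = 2.4e+09 m.
Transfer semi-major axis: a_t = (r₁ + r₂)/2 = (6e+08 + 2.4e+09)/2 = 1.5e+09 m.
Circular speeds: v₁ = √(GM/r₁) = 5763.39 m/s, v₂ = √(GM/r₂) = 2881.7 m/s.
Transfer speeds (vis-viva v² = GM(2/r − 1/a_t)): v₁ᵗ = 7290.18 m/s, v₂ᵗ = 1822.54 m/s.
(a) ΔV₁ = |v₁ᵗ − v₁| ≈ 1527 m/s = 1.527 km/s.
(b) ΔV₂ = |v₂ − v₂ᵗ| ≈ 1059 m/s = 1.059 km/s.
(c) ΔV_total = ΔV₁ + ΔV₂ ≈ 2586 m/s = 2.586 km/s.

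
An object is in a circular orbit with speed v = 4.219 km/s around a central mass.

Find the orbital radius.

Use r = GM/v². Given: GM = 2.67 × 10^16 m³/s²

Convert to SI: v = 4.219 km/s = 4219 m/s.
For a circular orbit, v² = GM / r, so r = GM / v².
r = 2.67e+16 / (4219)² m ≈ 1.5e+09 m = 1.5 Gm.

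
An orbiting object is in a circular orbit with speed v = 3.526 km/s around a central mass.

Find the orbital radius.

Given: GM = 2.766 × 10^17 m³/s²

Convert to SI: v = 3.526 km/s = 3526 m/s.
For a circular orbit, v² = GM / r, so r = GM / v².
r = 2.766e+17 / (3526)² m ≈ 2.225e+10 m = 22.25 Gm.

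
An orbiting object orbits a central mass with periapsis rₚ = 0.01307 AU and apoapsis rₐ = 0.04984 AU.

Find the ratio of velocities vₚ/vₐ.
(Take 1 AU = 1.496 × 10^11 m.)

Convert to SI: rₚ = 0.01307 AU = 1.95527e+09 m; rₐ = 0.04984 AU = 7.45606e+09 m.
Conservation of angular momentum gives rₚvₚ = rₐvₐ, so vₚ/vₐ = rₐ/rₚ.
vₚ/vₐ = 7.45606e+09 / 1.95527e+09 ≈ 3.813.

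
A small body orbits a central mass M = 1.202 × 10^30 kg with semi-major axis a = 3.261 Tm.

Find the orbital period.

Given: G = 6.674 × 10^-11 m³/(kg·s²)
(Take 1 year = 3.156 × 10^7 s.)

Convert to SI: a = 3.261 Tm = 3.261e+12 m.
GM = G · M = 6.674e-11 · 1.202e+30 = 8.02215e+19 m³/s².
Kepler's third law: T = 2π √(a³ / GM).
Substituting a = 3.261e+12 m and GM = 8.02215e+19 m³/s²:
T = 2π √((3.261e+12)³ / 8.02215e+19) s
T ≈ 4.131e+09 s = 130.9 years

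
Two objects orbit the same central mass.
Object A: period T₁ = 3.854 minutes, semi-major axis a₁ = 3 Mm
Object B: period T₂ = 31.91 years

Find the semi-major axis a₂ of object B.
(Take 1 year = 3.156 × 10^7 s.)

Convert to SI: T₁ = 3.854 minutes = 231.24 s; a₁ = 3 Mm = 3e+06 m; T₂ = 31.91 years = 1.00708e+09 s.
Kepler's third law: (T₁/T₂)² = (a₁/a₂)³ ⇒ a₂ = a₁ · (T₂/T₁)^(2/3).
T₂/T₁ = 1.00708e+09 / 231.24 = 4.35513e+06.
a₂ = 3e+06 · (4.35513e+06)^(2/3) m ≈ 8.001e+10 m = 80.01 Gm.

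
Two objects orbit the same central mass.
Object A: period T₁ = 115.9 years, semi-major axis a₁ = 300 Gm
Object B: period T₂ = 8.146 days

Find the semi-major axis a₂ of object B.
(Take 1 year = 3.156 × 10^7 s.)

Convert to SI: T₁ = 115.9 years = 3.6578e+09 s; a₁ = 300 Gm = 3e+11 m; T₂ = 8.146 days = 703814 s.
Kepler's third law: (T₁/T₂)² = (a₁/a₂)³ ⇒ a₂ = a₁ · (T₂/T₁)^(2/3).
T₂/T₁ = 703814 / 3.6578e+09 = 0.000192414.
a₂ = 3e+11 · (0.000192414)^(2/3) m ≈ 9.999e+08 m = 999.9 Mm.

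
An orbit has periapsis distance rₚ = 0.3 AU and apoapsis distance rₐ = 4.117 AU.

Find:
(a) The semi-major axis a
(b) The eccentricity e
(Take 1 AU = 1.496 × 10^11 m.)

Convert to SI: rₚ = 0.3 AU = 4.488e+10 m; rₐ = 4.117 AU = 6.15903e+11 m.
(a) a = (rₚ + rₐ) / 2 = (4.488e+10 + 6.15903e+11) / 2 ≈ 3.304e+11 m = 2.208 AU.
(b) e = (rₐ − rₚ) / (rₐ + rₚ) = (6.15903e+11 − 4.488e+10) / (6.15903e+11 + 4.488e+10) ≈ 0.8642.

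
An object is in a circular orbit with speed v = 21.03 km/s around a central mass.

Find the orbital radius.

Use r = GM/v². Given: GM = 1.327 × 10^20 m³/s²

Convert to SI: v = 21.03 km/s = 21030 m/s.
For a circular orbit, v² = GM / r, so r = GM / v².
r = 1.327e+20 / (21030)² m ≈ 3e+11 m = 300 Gm.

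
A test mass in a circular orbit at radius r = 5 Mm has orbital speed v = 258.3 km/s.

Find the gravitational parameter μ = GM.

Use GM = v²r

Convert to SI: r = 5 Mm = 5e+06 m; v = 258.3 km/s = 258300 m/s.
For a circular orbit v² = GM/r, so GM = v² · r.
GM = (258300)² · 5e+06 m³/s² ≈ 3.336e+17 m³/s² = 3.336 × 10^17 m³/s².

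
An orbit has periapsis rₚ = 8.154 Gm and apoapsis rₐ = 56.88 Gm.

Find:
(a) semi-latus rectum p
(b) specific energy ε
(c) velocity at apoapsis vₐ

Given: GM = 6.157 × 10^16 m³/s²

Convert to SI: rₚ = 8.154 Gm = 8.154e+09 m; rₐ = 56.88 Gm = 5.688e+10 m.
(a) From a = (rₚ + rₐ)/2 = 3.2517e+10 m and e = (rₐ − rₚ)/(rₐ + rₚ) = 0.749239, p = a(1 − e²) = 3.2517e+10 · (1 − (0.749239)²) ≈ 1.426e+10 m
(b) With a = (rₚ + rₐ)/2 = 3.2517e+10 m, ε = −GM/(2a) = −6.157e+16/(2 · 3.2517e+10) J/kg ≈ -9.467e+05 J/kg
(c) With a = (rₚ + rₐ)/2 = 3.2517e+10 m, vₐ = √(GM (2/rₐ − 1/a)) = √(6.157e+16 · (2/5.688e+10 − 1/3.2517e+10)) m/s ≈ 521 m/s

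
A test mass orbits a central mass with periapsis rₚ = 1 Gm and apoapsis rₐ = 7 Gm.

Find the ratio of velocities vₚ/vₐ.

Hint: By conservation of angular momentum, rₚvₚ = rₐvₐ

Convert to SI: rₚ = 1 Gm = 1e+09 m; rₐ = 7 Gm = 7e+09 m.
Conservation of angular momentum gives rₚvₚ = rₐvₐ, so vₚ/vₐ = rₐ/rₚ.
vₚ/vₐ = 7e+09 / 1e+09 ≈ 7.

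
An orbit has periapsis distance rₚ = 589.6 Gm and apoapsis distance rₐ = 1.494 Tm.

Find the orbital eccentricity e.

Convert to SI: rₚ = 589.6 Gm = 5.896e+11 m; rₐ = 1.494 Tm = 1.494e+12 m.
e = (rₐ − rₚ) / (rₐ + rₚ).
e = (1.494e+12 − 5.896e+11) / (1.494e+12 + 5.896e+11) = 9.044e+11 / 2.0836e+12 ≈ 0.4341.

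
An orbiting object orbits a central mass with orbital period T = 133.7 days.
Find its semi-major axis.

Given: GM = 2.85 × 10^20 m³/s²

Convert to SI: T = 133.7 days = 1.15517e+07 s.
Invert Kepler's third law: a = (GM · T² / (4π²))^(1/3).
Substituting T = 1.15517e+07 s and GM = 2.85e+20 m³/s²:
a = (2.85e+20 · (1.15517e+07)² / (4π²))^(1/3) m
a ≈ 9.876e+10 m = 98.76 Gm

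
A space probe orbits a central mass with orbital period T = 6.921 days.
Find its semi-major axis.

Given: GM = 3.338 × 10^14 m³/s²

Convert to SI: T = 6.921 days = 597974 s.
Invert Kepler's third law: a = (GM · T² / (4π²))^(1/3).
Substituting T = 597974 s and GM = 3.338e+14 m³/s²:
a = (3.338e+14 · (597974)² / (4π²))^(1/3) m
a ≈ 1.446e+08 m = 144.6 Mm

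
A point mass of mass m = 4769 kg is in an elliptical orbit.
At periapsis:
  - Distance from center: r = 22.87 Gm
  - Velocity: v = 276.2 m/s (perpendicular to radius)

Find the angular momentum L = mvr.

Convert to SI: r = 22.87 Gm = 2.287e+10 m.
Since v is perpendicular to r, L = m · v · r.
L = 4769 · 276.2 · 2.287e+10 kg·m²/s ≈ 3.012e+16 kg·m²/s.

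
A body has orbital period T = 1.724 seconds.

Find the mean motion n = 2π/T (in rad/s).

n = 2π / T.
n = 2π / 1.724 s ≈ 3.645 rad/s.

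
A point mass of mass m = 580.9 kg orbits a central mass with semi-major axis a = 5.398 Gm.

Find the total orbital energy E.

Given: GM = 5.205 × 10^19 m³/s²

Convert to SI: a = 5.398 Gm = 5.398e+09 m.
E = −GMm / (2a).
E = −5.205e+19 · 580.9 / (2 · 5.398e+09) J ≈ -2.801e+12 J = -2.801 TJ.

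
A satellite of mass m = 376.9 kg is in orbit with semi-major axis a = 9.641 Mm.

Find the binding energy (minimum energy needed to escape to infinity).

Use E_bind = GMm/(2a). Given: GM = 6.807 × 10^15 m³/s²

Convert to SI: a = 9.641 Mm = 9.641e+06 m.
Total orbital energy is E = −GMm/(2a); binding energy is E_bind = −E = GMm/(2a).
E_bind = 6.807e+15 · 376.9 / (2 · 9.641e+06) J ≈ 1.331e+11 J = 133.1 GJ.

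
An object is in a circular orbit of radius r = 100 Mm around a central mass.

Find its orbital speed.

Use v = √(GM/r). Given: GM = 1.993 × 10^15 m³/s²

Convert to SI: r = 100 Mm = 1e+08 m.
For a circular orbit, gravity supplies the centripetal force, so v = √(GM / r).
v = √(1.993e+15 / 1e+08) m/s ≈ 4464 m/s = 4.464 km/s.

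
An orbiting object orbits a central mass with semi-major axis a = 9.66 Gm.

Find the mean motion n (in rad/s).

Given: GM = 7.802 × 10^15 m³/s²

Convert to SI: a = 9.66 Gm = 9.66e+09 m.
n = √(GM / a³).
n = √(7.802e+15 / (9.66e+09)³) rad/s ≈ 9.303e-08 rad/s.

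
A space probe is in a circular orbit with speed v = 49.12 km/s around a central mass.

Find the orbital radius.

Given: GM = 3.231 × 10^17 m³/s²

Convert to SI: v = 49.12 km/s = 49120 m/s.
For a circular orbit, v² = GM / r, so r = GM / v².
r = 3.231e+17 / (49120)² m ≈ 1.339e+08 m = 1.339 × 10^8 m.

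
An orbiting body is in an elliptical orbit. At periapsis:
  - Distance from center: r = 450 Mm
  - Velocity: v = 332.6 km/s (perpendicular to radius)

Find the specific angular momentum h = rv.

Convert to SI: r = 450 Mm = 4.5e+08 m; v = 332.6 km/s = 332600 m/s.
With v perpendicular to r, h = r · v.
h = 4.5e+08 · 332600 m²/s ≈ 1.497e+14 m²/s.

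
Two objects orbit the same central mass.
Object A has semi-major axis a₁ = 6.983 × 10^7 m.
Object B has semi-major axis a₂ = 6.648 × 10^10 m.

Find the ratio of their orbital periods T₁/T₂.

From Kepler's third law, (T₁/T₂)² = (a₁/a₂)³, so T₁/T₂ = (a₁/a₂)^(3/2).
a₁/a₂ = 6.983e+07 / 6.648e+10 = 0.00105039.
T₁/T₂ = (0.00105039)^(3/2) ≈ 3.404e-05.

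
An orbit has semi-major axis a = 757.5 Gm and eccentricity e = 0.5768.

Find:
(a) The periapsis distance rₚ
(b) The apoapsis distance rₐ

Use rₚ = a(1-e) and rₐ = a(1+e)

Convert to SI: a = 757.5 Gm = 7.575e+11 m.
(a) rₚ = a(1 − e) = 7.575e+11 · (1 − 0.5768) = 7.575e+11 · 0.4232 ≈ 3.206e+11 m = 320.6 Gm.
(b) rₐ = a(1 + e) = 7.575e+11 · (1 + 0.5768) = 7.575e+11 · 1.5768 ≈ 1.194e+12 m = 1.194 Tm.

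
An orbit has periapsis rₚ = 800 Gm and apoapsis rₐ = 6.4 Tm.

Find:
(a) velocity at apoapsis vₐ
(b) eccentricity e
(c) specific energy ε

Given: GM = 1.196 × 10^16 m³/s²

Convert to SI: rₚ = 800 Gm = 8e+11 m; rₐ = 6.4 Tm = 6.4e+12 m.
(a) With a = (rₚ + rₐ)/2 = 3.6e+12 m, vₐ = √(GM (2/rₐ − 1/a)) = √(1.196e+16 · (2/6.4e+12 − 1/3.6e+12)) m/s ≈ 20.38 m/s
(b) e = (rₐ − rₚ)/(rₐ + rₚ) = (6.4e+12 − 8e+11)/(6.4e+12 + 8e+11) ≈ 0.7778
(c) With a = (rₚ + rₐ)/2 = 3.6e+12 m, ε = −GM/(2a) = −1.196e+16/(2 · 3.6e+12) J/kg ≈ -1661 J/kg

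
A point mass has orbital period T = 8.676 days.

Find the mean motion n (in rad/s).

Convert to SI: T = 8.676 days = 749606 s.
n = 2π / T.
n = 2π / 749606 s ≈ 8.382e-06 rad/s.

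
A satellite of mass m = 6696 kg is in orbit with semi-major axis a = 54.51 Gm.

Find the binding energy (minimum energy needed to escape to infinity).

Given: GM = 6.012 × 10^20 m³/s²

Convert to SI: a = 54.51 Gm = 5.451e+10 m.
Total orbital energy is E = −GMm/(2a); binding energy is E_bind = −E = GMm/(2a).
E_bind = 6.012e+20 · 6696 / (2 · 5.451e+10) J ≈ 3.693e+13 J = 36.93 TJ.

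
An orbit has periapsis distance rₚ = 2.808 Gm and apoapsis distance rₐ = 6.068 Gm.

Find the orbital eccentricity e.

Convert to SI: rₚ = 2.808 Gm = 2.808e+09 m; rₐ = 6.068 Gm = 6.068e+09 m.
e = (rₐ − rₚ) / (rₐ + rₚ).
e = (6.068e+09 − 2.808e+09) / (6.068e+09 + 2.808e+09) = 3.26e+09 / 8.876e+09 ≈ 0.3673.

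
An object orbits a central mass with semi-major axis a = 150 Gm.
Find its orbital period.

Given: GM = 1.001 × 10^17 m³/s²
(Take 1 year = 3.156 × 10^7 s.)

Convert to SI: a = 150 Gm = 1.5e+11 m.
Kepler's third law: T = 2π √(a³ / GM).
Substituting a = 1.5e+11 m and GM = 1.001e+17 m³/s²:
T = 2π √((1.5e+11)³ / 1.001e+17) s
T ≈ 1.154e+09 s = 36.56 years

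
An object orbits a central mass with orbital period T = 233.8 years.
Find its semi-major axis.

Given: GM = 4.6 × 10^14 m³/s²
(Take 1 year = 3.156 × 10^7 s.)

Convert to SI: T = 233.8 years = 7.37873e+09 s.
Invert Kepler's third law: a = (GM · T² / (4π²))^(1/3).
Substituting T = 7.37873e+09 s and GM = 4.6e+14 m³/s²:
a = (4.6e+14 · (7.37873e+09)² / (4π²))^(1/3) m
a ≈ 8.593e+10 m = 8.593 × 10^10 m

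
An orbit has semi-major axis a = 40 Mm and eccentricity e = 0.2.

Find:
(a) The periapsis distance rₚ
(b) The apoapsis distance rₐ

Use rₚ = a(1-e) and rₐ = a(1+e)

Convert to SI: a = 40 Mm = 4e+07 m.
(a) rₚ = a(1 − e) = 4e+07 · (1 − 0.2) = 4e+07 · 0.8 ≈ 3.2e+07 m = 32 Mm.
(b) rₐ = a(1 + e) = 4e+07 · (1 + 0.2) = 4e+07 · 1.2 ≈ 4.8e+07 m = 48 Mm.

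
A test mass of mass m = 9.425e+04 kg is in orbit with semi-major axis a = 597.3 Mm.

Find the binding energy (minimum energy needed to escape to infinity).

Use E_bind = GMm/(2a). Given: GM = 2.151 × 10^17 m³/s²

Convert to SI: a = 597.3 Mm = 5.973e+08 m.
Total orbital energy is E = −GMm/(2a); binding energy is E_bind = −E = GMm/(2a).
E_bind = 2.151e+17 · 9.425e+04 / (2 · 5.973e+08) J ≈ 1.697e+13 J = 16.97 TJ.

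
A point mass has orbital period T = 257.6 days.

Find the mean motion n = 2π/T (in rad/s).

Convert to SI: T = 257.6 days = 2.22566e+07 s.
n = 2π / T.
n = 2π / 2.22566e+07 s ≈ 2.823e-07 rad/s.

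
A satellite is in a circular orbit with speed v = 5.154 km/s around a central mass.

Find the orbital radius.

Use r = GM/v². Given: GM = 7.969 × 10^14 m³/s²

Convert to SI: v = 5.154 km/s = 5154 m/s.
For a circular orbit, v² = GM / r, so r = GM / v².
r = 7.969e+14 / (5154)² m ≈ 3e+07 m = 30 Mm.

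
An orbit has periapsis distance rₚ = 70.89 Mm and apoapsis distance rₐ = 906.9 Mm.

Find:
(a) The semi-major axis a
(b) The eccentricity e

Convert to SI: rₚ = 70.89 Mm = 7.089e+07 m; rₐ = 906.9 Mm = 9.069e+08 m.
(a) a = (rₚ + rₐ) / 2 = (7.089e+07 + 9.069e+08) / 2 ≈ 4.889e+08 m = 488.9 Mm.
(b) e = (rₐ − rₚ) / (rₐ + rₚ) = (9.069e+08 − 7.089e+07) / (9.069e+08 + 7.089e+07) ≈ 0.855.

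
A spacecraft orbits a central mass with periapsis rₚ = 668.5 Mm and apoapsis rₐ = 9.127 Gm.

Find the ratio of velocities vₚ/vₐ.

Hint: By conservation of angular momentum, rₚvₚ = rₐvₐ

Convert to SI: rₚ = 668.5 Mm = 6.685e+08 m; rₐ = 9.127 Gm = 9.127e+09 m.
Conservation of angular momentum gives rₚvₚ = rₐvₐ, so vₚ/vₐ = rₐ/rₚ.
vₚ/vₐ = 9.127e+09 / 6.685e+08 ≈ 13.65.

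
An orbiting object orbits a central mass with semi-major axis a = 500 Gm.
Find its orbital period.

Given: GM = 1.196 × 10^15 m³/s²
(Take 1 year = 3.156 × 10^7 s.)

Convert to SI: a = 500 Gm = 5e+11 m.
Kepler's third law: T = 2π √(a³ / GM).
Substituting a = 5e+11 m and GM = 1.196e+15 m³/s²:
T = 2π √((5e+11)³ / 1.196e+15) s
T ≈ 6.423e+10 s = 2035 years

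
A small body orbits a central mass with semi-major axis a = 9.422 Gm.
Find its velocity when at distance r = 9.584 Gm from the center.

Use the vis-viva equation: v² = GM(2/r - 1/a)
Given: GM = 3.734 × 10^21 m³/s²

Convert to SI: a = 9.422 Gm = 9.422e+09 m; r = 9.584 Gm = 9.584e+09 m.
Vis-viva: v = √(GM · (2/r − 1/a)).
2/r − 1/a = 2/9.584e+09 − 1/9.422e+09 = 1.02547e-10 m⁻¹.
v = √(3.734e+21 · 1.02547e-10) m/s ≈ 6.188e+05 m/s = 618.8 km/s.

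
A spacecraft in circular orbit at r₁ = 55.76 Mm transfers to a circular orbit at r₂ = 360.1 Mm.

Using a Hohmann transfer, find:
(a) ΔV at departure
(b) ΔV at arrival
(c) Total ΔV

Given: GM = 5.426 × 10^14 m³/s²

Convert to SI: r₁ = 55.76 Mm = 5.576e+07 m; r₂ = 360.1 Mm = 3.601e+08 m.
Transfer semi-major axis: a_t = (r₁ + r₂)/2 = (5.576e+07 + 3.601e+08)/2 = 2.0793e+08 m.
Circular speeds: v₁ = √(GM/r₁) = 3119.45 m/s, v₂ = √(GM/r₂) = 1227.52 m/s.
Transfer speeds (vis-viva v² = GM(2/r − 1/a_t)): v₁ᵗ = 4105.17 m/s, v₂ᵗ = 635.669 m/s.
(a) ΔV₁ = |v₁ᵗ − v₁| ≈ 985.7 m/s = 985.7 m/s.
(b) ΔV₂ = |v₂ − v₂ᵗ| ≈ 591.9 m/s = 591.9 m/s.
(c) ΔV_total = ΔV₁ + ΔV₂ ≈ 1578 m/s = 1.578 km/s.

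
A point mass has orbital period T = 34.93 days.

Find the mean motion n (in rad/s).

Convert to SI: T = 34.93 days = 3.01795e+06 s.
n = 2π / T.
n = 2π / 3.01795e+06 s ≈ 2.082e-06 rad/s.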